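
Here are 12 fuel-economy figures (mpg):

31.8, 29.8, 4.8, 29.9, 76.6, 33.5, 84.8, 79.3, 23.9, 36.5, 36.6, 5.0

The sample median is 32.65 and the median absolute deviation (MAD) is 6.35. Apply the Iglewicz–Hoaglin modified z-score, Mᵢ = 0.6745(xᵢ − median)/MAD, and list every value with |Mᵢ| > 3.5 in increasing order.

76.6, 79.3, 84.8

|Mᵢ| > 3.5 ⇔ |xᵢ − 32.65| > 3.5·6.35/0.6745 = 32.95.
So outliers lie outside [-0.30, 65.60].
76.6: M = 4.67 → outlier.
79.3: M = 4.96 → outlier.
84.8: M = 5.54 → outlier.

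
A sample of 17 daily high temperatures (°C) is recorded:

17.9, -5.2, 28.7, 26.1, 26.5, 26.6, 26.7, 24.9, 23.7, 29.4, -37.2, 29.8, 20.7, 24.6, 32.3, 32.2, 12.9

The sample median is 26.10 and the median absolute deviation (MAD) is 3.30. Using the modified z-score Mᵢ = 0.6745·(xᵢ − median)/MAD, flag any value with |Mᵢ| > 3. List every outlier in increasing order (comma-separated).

|Mᵢ| > 3 ⇔ |xᵢ − 26.10| > 3·3.30/0.6745 = 14.68.
So outliers lie outside [11.42, 40.78].
-37.2: M = -12.94 → outlier.
-5.2: M = -6.40 → outlier.

-37.2, -5.2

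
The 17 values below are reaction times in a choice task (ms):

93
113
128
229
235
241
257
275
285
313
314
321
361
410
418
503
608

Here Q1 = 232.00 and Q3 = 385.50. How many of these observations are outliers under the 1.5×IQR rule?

0

IQR = 153.50; fences at 232.00 − 230.25 = 1.75 and 385.50 + 230.25 = 615.75.
Every value lies within the cutoffs.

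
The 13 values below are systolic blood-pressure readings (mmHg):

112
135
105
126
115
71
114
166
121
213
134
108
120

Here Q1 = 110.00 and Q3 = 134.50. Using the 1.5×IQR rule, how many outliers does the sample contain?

IQR = 24.50; fences at 110.00 − 36.75 = 73.25 and 134.50 + 36.75 = 171.25.
Outside the cutoffs: 71, 213.

2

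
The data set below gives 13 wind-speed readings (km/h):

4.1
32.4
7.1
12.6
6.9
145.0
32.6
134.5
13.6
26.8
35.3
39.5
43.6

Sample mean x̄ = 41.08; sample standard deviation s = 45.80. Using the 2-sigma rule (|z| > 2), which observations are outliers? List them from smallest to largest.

134.5, 145.0

Cutoffs at x̄ ± 2s: 41.08 ± 2·45.80 = [-50.52, 132.68].
134.5: z = 2.04, |z| > 2 → outlier.
145.0: z = 2.27, |z| > 2 → outlier.
Every other value lies within [-50.52, 132.68].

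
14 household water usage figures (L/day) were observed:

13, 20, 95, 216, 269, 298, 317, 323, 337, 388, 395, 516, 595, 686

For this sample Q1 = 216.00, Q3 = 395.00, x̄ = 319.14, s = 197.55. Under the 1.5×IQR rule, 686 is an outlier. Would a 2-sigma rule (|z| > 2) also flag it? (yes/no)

no

z = (686 − 319.14) / 197.55 = 1.86.
|z| = 1.86 ≤ 2.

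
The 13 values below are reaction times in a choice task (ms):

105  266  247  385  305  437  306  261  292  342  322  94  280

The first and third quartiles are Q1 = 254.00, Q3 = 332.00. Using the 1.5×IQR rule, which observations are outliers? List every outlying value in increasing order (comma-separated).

94, 105

IQR = Q3 − Q1 = 332.00 − 254.00 = 78.00.
Lower fence = Q1 − 1.5·IQR = 254.00 − 117.00 = 137.00.
Upper fence = Q3 + 1.5·IQR = 332.00 + 117.00 = 449.00.
94 < 137.00 → outlier.
105 < 137.00 → outlier.
All remaining values lie within [137.00, 449.00].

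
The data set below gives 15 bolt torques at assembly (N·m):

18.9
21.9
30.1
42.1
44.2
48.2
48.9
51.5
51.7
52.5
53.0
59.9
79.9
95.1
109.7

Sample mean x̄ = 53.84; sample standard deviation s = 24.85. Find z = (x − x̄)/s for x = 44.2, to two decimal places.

z = (44.2 − 53.84) / 24.85 = -0.39.

-0.39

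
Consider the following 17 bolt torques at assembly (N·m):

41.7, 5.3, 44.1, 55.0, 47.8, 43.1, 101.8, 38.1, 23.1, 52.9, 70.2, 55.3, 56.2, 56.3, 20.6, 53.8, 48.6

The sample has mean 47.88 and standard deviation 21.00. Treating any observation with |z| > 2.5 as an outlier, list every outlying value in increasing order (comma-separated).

Cutoffs at x̄ ± 2.5s: 47.88 ± 2.5·21.00 = [-4.62, 100.38].
101.8: z = 2.57, |z| > 2.5 → outlier.
Every other value lies within [-4.62, 100.38].

101.8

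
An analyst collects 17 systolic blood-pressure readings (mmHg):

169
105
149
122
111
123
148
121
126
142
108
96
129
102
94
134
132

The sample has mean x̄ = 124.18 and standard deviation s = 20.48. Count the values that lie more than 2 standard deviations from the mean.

Cutoffs: x̄ ± 2s = [83.22, 165.14].
Outside the cutoffs: 169.

1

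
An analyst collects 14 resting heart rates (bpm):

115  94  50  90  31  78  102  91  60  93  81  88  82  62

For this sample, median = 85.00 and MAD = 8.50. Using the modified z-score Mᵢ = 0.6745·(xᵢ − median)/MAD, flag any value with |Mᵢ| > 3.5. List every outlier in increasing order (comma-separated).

|Mᵢ| > 3.5 ⇔ |xᵢ − 85.00| > 3.5·8.50/0.6745 = 44.11.
So outliers lie outside [40.89, 129.11].
31: M = -4.29 → outlier.

31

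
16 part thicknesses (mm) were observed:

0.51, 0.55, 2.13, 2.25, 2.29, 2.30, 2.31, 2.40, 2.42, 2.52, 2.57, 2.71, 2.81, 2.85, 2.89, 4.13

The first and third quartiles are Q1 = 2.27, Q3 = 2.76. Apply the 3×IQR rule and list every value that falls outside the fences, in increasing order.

0.51, 0.55

IQR = Q3 − Q1 = 2.76 − 2.27 = 0.49.
Lower fence = Q1 − 3·IQR = 2.27 − 1.47 = 0.80.
Upper fence = Q3 + 3·IQR = 2.76 + 1.47 = 4.23.
0.51 < 0.80 → outlier.
0.55 < 0.80 → outlier.
All remaining values lie within [0.80, 4.23].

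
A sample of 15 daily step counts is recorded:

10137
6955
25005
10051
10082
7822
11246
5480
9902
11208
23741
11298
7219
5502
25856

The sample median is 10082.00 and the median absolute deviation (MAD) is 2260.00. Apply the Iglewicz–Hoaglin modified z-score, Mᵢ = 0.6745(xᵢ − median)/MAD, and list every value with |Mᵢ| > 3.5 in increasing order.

|Mᵢ| > 3.5 ⇔ |xᵢ − 10082.00| > 3.5·2260.00/0.6745 = 11727.21.
So outliers lie outside [-1645.21, 21809.21].
23741: M = 4.08 → outlier.
25005: M = 4.45 → outlier.
25856: M = 4.71 → outlier.

23741, 25005, 25856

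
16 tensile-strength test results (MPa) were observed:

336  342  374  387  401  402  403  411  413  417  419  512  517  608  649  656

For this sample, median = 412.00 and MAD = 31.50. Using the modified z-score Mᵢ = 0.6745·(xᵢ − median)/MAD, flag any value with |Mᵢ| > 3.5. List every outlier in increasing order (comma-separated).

|Mᵢ| > 3.5 ⇔ |xᵢ − 412.00| > 3.5·31.50/0.6745 = 163.45.
So outliers lie outside [248.55, 575.45].
608: M = 4.20 → outlier.
649: M = 5.07 → outlier.
656: M = 5.22 → outlier.

608, 649, 656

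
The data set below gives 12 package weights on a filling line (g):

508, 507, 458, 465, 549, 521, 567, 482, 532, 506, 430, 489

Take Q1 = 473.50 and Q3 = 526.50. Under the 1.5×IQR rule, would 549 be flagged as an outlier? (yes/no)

IQR = Q3 − Q1 = 526.50 − 473.50 = 53.00.
Lower fence = Q1 − 1.5·IQR = 473.50 − 79.50 = 394.00.
Upper fence = Q3 + 1.5·IQR = 526.50 + 79.50 = 606.00.
549 lies within [394.00, 606.00].

no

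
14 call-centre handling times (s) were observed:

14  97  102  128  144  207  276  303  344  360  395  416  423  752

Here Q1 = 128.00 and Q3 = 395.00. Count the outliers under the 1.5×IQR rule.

IQR = 267.00; fences at 128.00 − 400.50 = -272.50 and 395.00 + 400.50 = 795.50.
Every value lies within the cutoffs.

0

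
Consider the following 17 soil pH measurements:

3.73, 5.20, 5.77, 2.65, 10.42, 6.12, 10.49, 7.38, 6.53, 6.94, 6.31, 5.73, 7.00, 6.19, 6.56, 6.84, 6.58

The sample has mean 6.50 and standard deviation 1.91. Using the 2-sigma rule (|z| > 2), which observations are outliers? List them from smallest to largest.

2.65, 10.42, 10.49

Cutoffs at x̄ ± 2s: 6.50 ± 2·1.91 = [2.68, 10.32].
2.65: z = -2.02, |z| > 2 → outlier.
10.42: z = 2.05, |z| > 2 → outlier.
10.49: z = 2.09, |z| > 2 → outlier.
Every other value lies within [2.68, 10.32].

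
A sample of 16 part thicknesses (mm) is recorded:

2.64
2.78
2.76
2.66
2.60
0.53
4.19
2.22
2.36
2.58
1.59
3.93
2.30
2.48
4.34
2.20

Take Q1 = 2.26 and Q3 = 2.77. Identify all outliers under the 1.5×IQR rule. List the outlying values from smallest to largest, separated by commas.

IQR = Q3 − Q1 = 2.77 − 2.26 = 0.51.
Lower fence = Q1 − 1.5·IQR = 2.26 − 0.765 = 1.495.
Upper fence = Q3 + 1.5·IQR = 2.77 + 0.765 = 3.535.
0.53 < 1.495 → outlier.
3.93 > 3.535 → outlier.
4.19 > 3.535 → outlier.
4.34 > 3.535 → outlier.
All remaining values lie within [1.495, 3.535].

0.53, 3.93, 4.19, 4.34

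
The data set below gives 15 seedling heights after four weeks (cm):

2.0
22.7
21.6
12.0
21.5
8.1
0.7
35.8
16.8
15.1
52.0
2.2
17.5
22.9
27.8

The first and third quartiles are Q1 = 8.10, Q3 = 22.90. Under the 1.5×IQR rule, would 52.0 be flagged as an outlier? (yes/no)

IQR = Q3 − Q1 = 22.90 − 8.10 = 14.80.
Lower fence = Q1 − 1.5·IQR = 8.10 − 22.20 = -14.10.
Upper fence = Q3 + 1.5·IQR = 22.90 + 22.20 = 45.10.
52.0 lies above the upper fence.

yes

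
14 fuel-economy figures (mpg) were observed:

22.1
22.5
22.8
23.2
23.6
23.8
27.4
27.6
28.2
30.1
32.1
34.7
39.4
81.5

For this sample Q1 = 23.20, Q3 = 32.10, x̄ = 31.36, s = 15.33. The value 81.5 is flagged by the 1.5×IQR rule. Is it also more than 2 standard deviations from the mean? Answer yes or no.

z = (81.5 − 31.36) / 15.33 = 3.27.
|z| = 3.27 > 2.

yes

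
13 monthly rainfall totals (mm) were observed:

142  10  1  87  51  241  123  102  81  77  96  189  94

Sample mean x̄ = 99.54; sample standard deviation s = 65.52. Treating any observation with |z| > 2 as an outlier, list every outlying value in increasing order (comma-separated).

241

Cutoffs at x̄ ± 2s: 99.54 ± 2·65.52 = [-31.50, 230.58].
241: z = 2.16, |z| > 2 → outlier.
Every other value lies within [-31.50, 230.58].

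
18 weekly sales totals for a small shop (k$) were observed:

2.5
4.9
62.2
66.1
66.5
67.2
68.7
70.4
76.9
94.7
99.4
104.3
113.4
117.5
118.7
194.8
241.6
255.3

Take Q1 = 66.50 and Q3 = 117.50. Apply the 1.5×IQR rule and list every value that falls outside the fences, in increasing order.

IQR = Q3 − Q1 = 117.50 − 66.50 = 51.00.
Lower fence = Q1 − 1.5·IQR = 66.50 − 76.50 = -10.00.
Upper fence = Q3 + 1.5·IQR = 117.50 + 76.50 = 194.00.
194.8 > 194.00 → outlier.
241.6 > 194.00 → outlier.
255.3 > 194.00 → outlier.
All remaining values lie within [-10.00, 194.00].

194.8, 241.6, 255.3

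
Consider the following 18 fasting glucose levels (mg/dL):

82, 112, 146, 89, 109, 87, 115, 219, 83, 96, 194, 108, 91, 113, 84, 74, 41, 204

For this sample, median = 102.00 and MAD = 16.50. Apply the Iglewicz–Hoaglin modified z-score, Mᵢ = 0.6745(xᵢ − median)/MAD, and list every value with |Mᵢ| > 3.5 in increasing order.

|Mᵢ| > 3.5 ⇔ |xᵢ − 102.00| > 3.5·16.50/0.6745 = 85.62.
So outliers lie outside [16.38, 187.62].
194: M = 3.76 → outlier.
204: M = 4.17 → outlier.
219: M = 4.78 → outlier.

194, 204, 219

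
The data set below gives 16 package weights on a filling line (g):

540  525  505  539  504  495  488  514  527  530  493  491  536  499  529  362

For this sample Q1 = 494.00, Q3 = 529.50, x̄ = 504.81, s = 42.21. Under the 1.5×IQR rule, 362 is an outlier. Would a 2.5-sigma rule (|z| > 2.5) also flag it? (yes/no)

yes

z = (362 − 504.81) / 42.21 = -3.38.
|z| = 3.38 > 2.5.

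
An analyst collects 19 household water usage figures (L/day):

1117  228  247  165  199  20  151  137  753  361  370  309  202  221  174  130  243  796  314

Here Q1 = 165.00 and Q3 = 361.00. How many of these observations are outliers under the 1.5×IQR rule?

3

IQR = 196.00; fences at 165.00 − 294.00 = -129.00 and 361.00 + 294.00 = 655.00.
Outside the cutoffs: 753, 796, 1117.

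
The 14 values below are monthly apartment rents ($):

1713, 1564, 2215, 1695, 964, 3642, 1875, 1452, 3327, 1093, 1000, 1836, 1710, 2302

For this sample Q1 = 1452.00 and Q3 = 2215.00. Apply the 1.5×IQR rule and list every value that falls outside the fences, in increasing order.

IQR = Q3 − Q1 = 2215.00 − 1452.00 = 763.00.
Lower fence = Q1 − 1.5·IQR = 1452.00 − 1144.50 = 307.50.
Upper fence = Q3 + 1.5·IQR = 2215.00 + 1144.50 = 3359.50.
3642 > 3359.50 → outlier.
All remaining values lie within [307.50, 3359.50].

3642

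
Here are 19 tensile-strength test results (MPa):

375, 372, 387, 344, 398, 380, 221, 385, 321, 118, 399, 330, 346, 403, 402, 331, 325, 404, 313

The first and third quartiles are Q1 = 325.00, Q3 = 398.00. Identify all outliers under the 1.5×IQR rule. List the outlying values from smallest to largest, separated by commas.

IQR = Q3 − Q1 = 398.00 − 325.00 = 73.00.
Lower fence = Q1 − 1.5·IQR = 325.00 − 109.50 = 215.50.
Upper fence = Q3 + 1.5·IQR = 398.00 + 109.50 = 507.50.
118 < 215.50 → outlier.
All remaining values lie within [215.50, 507.50].

118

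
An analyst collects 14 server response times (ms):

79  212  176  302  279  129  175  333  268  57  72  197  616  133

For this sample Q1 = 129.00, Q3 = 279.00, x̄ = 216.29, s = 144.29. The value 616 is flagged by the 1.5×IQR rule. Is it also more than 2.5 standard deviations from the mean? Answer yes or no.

z = (616 − 216.29) / 144.29 = 2.77.
|z| = 2.77 > 2.5.

yes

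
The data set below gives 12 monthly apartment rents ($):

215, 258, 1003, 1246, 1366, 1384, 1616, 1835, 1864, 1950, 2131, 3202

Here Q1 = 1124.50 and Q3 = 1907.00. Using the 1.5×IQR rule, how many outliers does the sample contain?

1

IQR = 782.50; fences at 1124.50 − 1173.75 = -49.25 and 1907.00 + 1173.75 = 3080.75.
Outside the cutoffs: 3202.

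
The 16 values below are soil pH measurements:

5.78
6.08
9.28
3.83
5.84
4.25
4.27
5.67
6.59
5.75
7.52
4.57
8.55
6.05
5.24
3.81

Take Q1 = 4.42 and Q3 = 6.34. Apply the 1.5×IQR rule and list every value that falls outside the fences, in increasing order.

9.28

IQR = Q3 − Q1 = 6.34 − 4.42 = 1.92.
Lower fence = Q1 − 1.5·IQR = 4.42 − 2.88 = 1.54.
Upper fence = Q3 + 1.5·IQR = 6.34 + 2.88 = 9.22.
9.28 > 9.22 → outlier.
All remaining values lie within [1.54, 9.22].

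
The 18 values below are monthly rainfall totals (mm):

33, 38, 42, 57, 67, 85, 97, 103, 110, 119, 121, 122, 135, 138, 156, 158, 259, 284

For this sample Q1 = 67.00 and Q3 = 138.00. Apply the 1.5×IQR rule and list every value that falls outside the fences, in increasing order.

259, 284

IQR = Q3 − Q1 = 138.00 − 67.00 = 71.00.
Lower fence = Q1 − 1.5·IQR = 67.00 − 106.50 = -39.50.
Upper fence = Q3 + 1.5·IQR = 138.00 + 106.50 = 244.50.
259 > 244.50 → outlier.
284 > 244.50 → outlier.
All remaining values lie within [-39.50, 244.50].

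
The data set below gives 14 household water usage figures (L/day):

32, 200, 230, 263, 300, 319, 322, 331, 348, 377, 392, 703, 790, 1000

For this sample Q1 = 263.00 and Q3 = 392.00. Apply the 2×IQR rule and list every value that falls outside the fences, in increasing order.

IQR = Q3 − Q1 = 392.00 − 263.00 = 129.00.
Lower fence = Q1 − 2·IQR = 263.00 − 258.00 = 5.00.
Upper fence = Q3 + 2·IQR = 392.00 + 258.00 = 650.00.
703 > 650.00 → outlier.
790 > 650.00 → outlier.
1000 > 650.00 → outlier.
All remaining values lie within [5.00, 650.00].

703, 790, 1000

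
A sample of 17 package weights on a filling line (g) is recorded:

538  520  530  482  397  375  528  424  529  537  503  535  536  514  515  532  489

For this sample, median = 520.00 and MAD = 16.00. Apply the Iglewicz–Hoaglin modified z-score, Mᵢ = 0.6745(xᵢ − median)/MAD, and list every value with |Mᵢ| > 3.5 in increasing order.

|Mᵢ| > 3.5 ⇔ |xᵢ − 520.00| > 3.5·16.00/0.6745 = 83.02.
So outliers lie outside [436.98, 603.02].
375: M = -6.11 → outlier.
397: M = -5.19 → outlier.
424: M = -4.05 → outlier.

375, 397, 424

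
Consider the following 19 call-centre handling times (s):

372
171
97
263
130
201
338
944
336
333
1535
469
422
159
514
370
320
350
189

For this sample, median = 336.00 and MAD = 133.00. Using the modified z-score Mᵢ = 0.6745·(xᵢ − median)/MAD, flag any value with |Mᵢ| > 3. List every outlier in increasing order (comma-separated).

|Mᵢ| > 3 ⇔ |xᵢ − 336.00| > 3·133.00/0.6745 = 591.55.
So outliers lie outside [-255.55, 927.55].
944: M = 3.08 → outlier.
1535: M = 6.08 → outlier.

944, 1535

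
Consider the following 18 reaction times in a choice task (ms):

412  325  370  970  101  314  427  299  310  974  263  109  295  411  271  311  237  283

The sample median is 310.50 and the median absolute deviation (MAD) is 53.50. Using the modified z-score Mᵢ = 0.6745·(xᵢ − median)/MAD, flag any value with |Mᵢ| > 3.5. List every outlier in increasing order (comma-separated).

|Mᵢ| > 3.5 ⇔ |xᵢ − 310.50| > 3.5·53.50/0.6745 = 277.61.
So outliers lie outside [32.89, 588.11].
970: M = 8.31 → outlier.
974: M = 8.37 → outlier.

970, 974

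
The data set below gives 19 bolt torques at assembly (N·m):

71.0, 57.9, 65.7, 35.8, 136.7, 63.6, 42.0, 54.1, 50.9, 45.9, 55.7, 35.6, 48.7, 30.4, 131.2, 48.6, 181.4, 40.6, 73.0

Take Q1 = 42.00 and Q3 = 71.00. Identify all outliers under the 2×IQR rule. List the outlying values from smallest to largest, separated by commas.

IQR = Q3 − Q1 = 71.00 − 42.00 = 29.00.
Lower fence = Q1 − 2·IQR = 42.00 − 58.00 = -16.00.
Upper fence = Q3 + 2·IQR = 71.00 + 58.00 = 129.00.
131.2 > 129.00 → outlier.
136.7 > 129.00 → outlier.
181.4 > 129.00 → outlier.
All remaining values lie within [-16.00, 129.00].

131.2, 136.7, 181.4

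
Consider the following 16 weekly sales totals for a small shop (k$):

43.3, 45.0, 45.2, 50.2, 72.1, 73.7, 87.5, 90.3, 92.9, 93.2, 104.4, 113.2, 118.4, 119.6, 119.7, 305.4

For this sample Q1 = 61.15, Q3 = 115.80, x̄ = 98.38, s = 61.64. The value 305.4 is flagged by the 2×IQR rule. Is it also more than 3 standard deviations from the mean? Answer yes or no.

yes

z = (305.4 − 98.38) / 61.64 = 3.36.
|z| = 3.36 > 3.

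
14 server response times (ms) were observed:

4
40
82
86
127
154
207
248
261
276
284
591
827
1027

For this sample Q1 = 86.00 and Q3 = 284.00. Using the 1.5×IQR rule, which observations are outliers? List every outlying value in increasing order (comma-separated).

591, 827, 1027

IQR = Q3 − Q1 = 284.00 − 86.00 = 198.00.
Lower fence = Q1 − 1.5·IQR = 86.00 − 297.00 = -211.00.
Upper fence = Q3 + 1.5·IQR = 284.00 + 297.00 = 581.00.
591 > 581.00 → outlier.
827 > 581.00 → outlier.
1027 > 581.00 → outlier.
All remaining values lie within [-211.00, 581.00].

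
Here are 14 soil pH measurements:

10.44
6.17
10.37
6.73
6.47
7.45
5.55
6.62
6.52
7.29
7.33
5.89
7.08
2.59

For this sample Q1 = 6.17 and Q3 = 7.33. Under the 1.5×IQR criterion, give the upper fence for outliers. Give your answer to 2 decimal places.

9.07

IQR = Q3 − Q1 = 7.33 − 6.17 = 1.16.
Lower fence = Q1 − 1.5·IQR = 6.17 − 1.74 = 4.43.
Upper fence = Q3 + 1.5·IQR = 7.33 + 1.74 = 9.07.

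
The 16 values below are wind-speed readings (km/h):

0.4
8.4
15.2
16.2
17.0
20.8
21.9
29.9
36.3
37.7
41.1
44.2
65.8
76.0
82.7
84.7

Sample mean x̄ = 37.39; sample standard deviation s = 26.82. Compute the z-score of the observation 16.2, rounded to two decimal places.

-0.79

z = (16.2 − 37.39) / 26.82 = -0.79.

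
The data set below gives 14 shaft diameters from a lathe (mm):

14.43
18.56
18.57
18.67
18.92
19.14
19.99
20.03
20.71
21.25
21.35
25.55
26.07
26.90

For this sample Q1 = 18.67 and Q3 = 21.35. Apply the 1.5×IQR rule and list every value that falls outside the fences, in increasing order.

IQR = Q3 − Q1 = 21.35 − 18.67 = 2.68.
Lower fence = Q1 − 1.5·IQR = 18.67 − 4.02 = 14.65.
Upper fence = Q3 + 1.5·IQR = 21.35 + 4.02 = 25.37.
14.43 < 14.65 → outlier.
25.55 > 25.37 → outlier.
26.07 > 25.37 → outlier.
26.90 > 25.37 → outlier.
All remaining values lie within [14.65, 25.37].

14.43, 25.55, 26.07, 26.90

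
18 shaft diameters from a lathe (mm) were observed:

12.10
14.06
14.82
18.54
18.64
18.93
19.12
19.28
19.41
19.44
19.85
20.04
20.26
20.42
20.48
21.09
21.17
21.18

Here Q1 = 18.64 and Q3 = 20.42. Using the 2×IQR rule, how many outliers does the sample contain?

IQR = 1.78; fences at 18.64 − 3.56 = 15.08 and 20.42 + 3.56 = 23.98.
Outside the cutoffs: 12.10, 14.06, 14.82.

3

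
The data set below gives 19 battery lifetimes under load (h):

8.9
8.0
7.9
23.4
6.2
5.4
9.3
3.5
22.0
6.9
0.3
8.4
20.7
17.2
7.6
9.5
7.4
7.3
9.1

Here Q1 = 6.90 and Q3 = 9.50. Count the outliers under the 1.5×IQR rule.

5

IQR = 2.60; fences at 6.90 − 3.90 = 3.00 and 9.50 + 3.90 = 13.40.
Outside the cutoffs: 0.3, 17.2, 20.7, 22.0, 23.4.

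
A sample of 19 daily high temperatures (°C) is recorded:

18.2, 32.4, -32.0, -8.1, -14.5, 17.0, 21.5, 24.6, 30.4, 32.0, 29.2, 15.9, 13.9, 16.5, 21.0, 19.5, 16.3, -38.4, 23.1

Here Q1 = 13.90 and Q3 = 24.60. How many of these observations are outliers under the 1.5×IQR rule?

IQR = 10.70; fences at 13.90 − 16.05 = -2.15 and 24.60 + 16.05 = 40.65.
Outside the cutoffs: -38.4, -32.0, -14.5, -8.1.

4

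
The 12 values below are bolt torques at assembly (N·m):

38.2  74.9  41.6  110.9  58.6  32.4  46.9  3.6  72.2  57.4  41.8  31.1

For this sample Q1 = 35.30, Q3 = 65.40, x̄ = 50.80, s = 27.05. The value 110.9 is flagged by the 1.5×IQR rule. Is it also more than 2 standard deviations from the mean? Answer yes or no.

z = (110.9 − 50.80) / 27.05 = 2.22.
|z| = 2.22 > 2.

yes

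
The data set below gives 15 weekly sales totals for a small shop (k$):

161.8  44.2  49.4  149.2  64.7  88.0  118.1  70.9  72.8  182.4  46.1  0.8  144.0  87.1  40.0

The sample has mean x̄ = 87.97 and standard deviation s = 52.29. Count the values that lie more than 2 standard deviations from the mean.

0

Cutoffs: x̄ ± 2s = [-16.61, 192.55].
Every value lies within the cutoffs.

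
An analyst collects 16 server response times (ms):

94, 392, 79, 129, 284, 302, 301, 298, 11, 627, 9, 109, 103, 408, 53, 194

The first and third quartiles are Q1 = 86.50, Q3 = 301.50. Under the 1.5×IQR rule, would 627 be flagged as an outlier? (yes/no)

yes

IQR = Q3 − Q1 = 301.50 − 86.50 = 215.00.
Lower fence = Q1 − 1.5·IQR = 86.50 − 322.50 = -236.00.
Upper fence = Q3 + 1.5·IQR = 301.50 + 322.50 = 624.00.
627 lies above the upper fence.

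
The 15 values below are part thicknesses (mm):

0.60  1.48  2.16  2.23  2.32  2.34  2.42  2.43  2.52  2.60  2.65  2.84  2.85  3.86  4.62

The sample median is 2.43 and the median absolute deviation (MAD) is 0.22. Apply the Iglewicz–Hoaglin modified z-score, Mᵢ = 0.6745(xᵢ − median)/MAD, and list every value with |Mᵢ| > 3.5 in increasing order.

0.60, 3.86, 4.62

|Mᵢ| > 3.5 ⇔ |xᵢ − 2.43| > 3.5·0.22/0.6745 = 1.14.
So outliers lie outside [1.29, 3.57].
0.60: M = -5.61 → outlier.
3.86: M = 4.38 → outlier.
4.62: M = 6.71 → outlier.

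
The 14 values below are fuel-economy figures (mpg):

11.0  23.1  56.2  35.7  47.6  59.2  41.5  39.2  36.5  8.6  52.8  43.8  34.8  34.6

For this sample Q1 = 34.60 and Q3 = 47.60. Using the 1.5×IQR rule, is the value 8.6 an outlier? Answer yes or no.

IQR = Q3 − Q1 = 47.60 − 34.60 = 13.00.
Lower fence = Q1 − 1.5·IQR = 34.60 − 19.50 = 15.10.
Upper fence = Q3 + 1.5·IQR = 47.60 + 19.50 = 67.10.
8.6 lies below the lower fence.

yes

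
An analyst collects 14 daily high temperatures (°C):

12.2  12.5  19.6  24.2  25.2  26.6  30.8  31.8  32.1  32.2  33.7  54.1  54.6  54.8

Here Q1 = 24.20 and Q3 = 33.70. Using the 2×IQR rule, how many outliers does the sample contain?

IQR = 9.50; fences at 24.20 − 19.00 = 5.20 and 33.70 + 19.00 = 52.70.
Outside the cutoffs: 54.1, 54.6, 54.8.

3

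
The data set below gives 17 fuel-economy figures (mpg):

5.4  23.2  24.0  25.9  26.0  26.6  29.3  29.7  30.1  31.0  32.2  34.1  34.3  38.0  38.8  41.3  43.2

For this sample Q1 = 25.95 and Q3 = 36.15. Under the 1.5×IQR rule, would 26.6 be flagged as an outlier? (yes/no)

IQR = Q3 − Q1 = 36.15 − 25.95 = 10.20.
Lower fence = Q1 − 1.5·IQR = 25.95 − 15.30 = 10.65.
Upper fence = Q3 + 1.5·IQR = 36.15 + 15.30 = 51.45.
26.6 lies within [10.65, 51.45].

no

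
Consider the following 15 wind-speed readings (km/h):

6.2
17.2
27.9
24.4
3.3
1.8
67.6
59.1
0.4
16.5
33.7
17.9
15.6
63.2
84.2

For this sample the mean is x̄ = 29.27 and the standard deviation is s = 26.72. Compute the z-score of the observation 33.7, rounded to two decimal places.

z = (33.7 − 29.27) / 26.72 = 0.17.

0.17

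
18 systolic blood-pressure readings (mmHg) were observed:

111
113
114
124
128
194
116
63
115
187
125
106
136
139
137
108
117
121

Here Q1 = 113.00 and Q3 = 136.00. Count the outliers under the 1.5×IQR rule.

IQR = 23.00; fences at 113.00 − 34.50 = 78.50 and 136.00 + 34.50 = 170.50.
Outside the cutoffs: 63, 187, 194.

3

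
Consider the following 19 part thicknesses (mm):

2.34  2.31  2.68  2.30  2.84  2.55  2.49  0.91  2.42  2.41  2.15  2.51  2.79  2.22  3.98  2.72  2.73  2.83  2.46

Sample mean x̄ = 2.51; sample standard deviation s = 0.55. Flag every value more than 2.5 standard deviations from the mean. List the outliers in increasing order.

Cutoffs at x̄ ± 2.5s: 2.51 ± 2.5·0.55 = [1.135, 3.885].
0.91: z = -2.91, |z| > 2.5 → outlier.
3.98: z = 2.67, |z| > 2.5 → outlier.
Every other value lies within [1.135, 3.885].

0.91, 3.98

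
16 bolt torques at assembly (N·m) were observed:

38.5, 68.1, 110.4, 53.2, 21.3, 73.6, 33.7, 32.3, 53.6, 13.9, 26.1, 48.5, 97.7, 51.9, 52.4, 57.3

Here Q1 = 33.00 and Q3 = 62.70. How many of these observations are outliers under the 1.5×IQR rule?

1

IQR = 29.70; fences at 33.00 − 44.55 = -11.55 and 62.70 + 44.55 = 107.25.
Outside the cutoffs: 110.4.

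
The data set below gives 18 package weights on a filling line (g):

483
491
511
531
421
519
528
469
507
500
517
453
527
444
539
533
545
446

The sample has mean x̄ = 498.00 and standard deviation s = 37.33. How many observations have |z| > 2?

Cutoffs: x̄ ± 2s = [423.34, 572.66].
Outside the cutoffs: 421.

1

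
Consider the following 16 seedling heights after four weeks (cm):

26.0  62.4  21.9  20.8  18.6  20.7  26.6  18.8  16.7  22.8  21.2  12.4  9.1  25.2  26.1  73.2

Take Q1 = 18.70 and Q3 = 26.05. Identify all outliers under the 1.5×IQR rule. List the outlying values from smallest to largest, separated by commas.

IQR = Q3 − Q1 = 26.05 − 18.70 = 7.35.
Lower fence = Q1 − 1.5·IQR = 18.70 − 11.025 = 7.675.
Upper fence = Q3 + 1.5·IQR = 26.05 + 11.025 = 37.075.
62.4 > 37.075 → outlier.
73.2 > 37.075 → outlier.
All remaining values lie within [7.675, 37.075].

62.4, 73.2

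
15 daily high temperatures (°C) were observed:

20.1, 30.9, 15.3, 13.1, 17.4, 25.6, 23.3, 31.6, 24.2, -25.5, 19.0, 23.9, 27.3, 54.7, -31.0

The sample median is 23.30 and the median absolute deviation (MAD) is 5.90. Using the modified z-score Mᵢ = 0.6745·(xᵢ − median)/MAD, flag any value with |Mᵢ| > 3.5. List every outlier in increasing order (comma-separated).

|Mᵢ| > 3.5 ⇔ |xᵢ − 23.30| > 3.5·5.90/0.6745 = 30.62.
So outliers lie outside [-7.32, 53.92].
-31.0: M = -6.21 → outlier.
-25.5: M = -5.58 → outlier.
54.7: M = 3.59 → outlier.

-31.0, -25.5, 54.7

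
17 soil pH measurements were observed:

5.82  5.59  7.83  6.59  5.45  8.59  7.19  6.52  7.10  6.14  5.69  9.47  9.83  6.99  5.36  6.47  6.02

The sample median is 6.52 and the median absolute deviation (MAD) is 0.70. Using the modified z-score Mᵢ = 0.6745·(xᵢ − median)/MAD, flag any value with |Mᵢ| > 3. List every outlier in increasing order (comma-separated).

9.83

|Mᵢ| > 3 ⇔ |xᵢ − 6.52| > 3·0.70/0.6745 = 3.11.
So outliers lie outside [3.41, 9.63].
9.83: M = 3.19 → outlier.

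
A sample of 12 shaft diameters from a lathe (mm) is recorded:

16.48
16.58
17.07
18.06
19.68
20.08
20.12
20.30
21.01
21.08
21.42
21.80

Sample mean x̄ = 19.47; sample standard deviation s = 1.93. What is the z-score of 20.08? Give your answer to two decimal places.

z = (20.08 − 19.47) / 1.93 = 0.32.

0.32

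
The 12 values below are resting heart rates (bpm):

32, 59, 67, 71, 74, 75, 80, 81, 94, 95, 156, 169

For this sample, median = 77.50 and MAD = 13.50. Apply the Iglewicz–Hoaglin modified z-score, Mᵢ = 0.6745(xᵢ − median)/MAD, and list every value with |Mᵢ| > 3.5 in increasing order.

|Mᵢ| > 3.5 ⇔ |xᵢ − 77.50| > 3.5·13.50/0.6745 = 70.05.
So outliers lie outside [7.45, 147.55].
156: M = 3.92 → outlier.
169: M = 4.57 → outlier.

156, 169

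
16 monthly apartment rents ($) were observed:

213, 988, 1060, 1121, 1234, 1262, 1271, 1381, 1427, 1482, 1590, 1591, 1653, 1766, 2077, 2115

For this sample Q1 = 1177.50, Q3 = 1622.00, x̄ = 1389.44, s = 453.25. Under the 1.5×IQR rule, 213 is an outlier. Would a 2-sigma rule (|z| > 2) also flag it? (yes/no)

z = (213 − 1389.44) / 453.25 = -2.60.
|z| = 2.60 > 2.

yes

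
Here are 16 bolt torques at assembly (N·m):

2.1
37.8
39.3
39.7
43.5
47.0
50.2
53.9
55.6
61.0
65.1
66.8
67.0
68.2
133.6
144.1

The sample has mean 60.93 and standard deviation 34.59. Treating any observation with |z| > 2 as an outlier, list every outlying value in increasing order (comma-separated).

133.6, 144.1

Cutoffs at x̄ ± 2s: 60.93 ± 2·34.59 = [-8.25, 130.11].
133.6: z = 2.10, |z| > 2 → outlier.
144.1: z = 2.40, |z| > 2 → outlier.
Every other value lies within [-8.25, 130.11].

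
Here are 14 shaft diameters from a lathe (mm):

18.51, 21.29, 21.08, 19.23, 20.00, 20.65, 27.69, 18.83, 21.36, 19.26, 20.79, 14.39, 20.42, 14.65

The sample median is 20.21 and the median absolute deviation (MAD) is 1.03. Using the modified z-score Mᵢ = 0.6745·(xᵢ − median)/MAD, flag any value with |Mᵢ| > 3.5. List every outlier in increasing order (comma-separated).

14.39, 14.65, 27.69

|Mᵢ| > 3.5 ⇔ |xᵢ − 20.21| > 3.5·1.03/0.6745 = 5.34.
So outliers lie outside [14.87, 25.55].
14.39: M = -3.81 → outlier.
14.65: M = -3.64 → outlier.
27.69: M = 4.90 → outlier.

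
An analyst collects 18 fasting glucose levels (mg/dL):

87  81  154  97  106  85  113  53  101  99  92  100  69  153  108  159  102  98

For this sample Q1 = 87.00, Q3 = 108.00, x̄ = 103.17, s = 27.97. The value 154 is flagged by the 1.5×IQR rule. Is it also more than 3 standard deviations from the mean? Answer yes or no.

z = (154 − 103.17) / 27.97 = 1.82.
|z| = 1.82 ≤ 3.

no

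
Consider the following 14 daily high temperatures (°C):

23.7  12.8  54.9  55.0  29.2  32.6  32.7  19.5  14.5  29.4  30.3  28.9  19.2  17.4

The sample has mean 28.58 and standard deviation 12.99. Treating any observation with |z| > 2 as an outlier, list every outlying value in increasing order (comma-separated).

54.9, 55.0

Cutoffs at x̄ ± 2s: 28.58 ± 2·12.99 = [2.60, 54.56].
54.9: z = 2.03, |z| > 2 → outlier.
55.0: z = 2.03, |z| > 2 → outlier.
Every other value lies within [2.60, 54.56].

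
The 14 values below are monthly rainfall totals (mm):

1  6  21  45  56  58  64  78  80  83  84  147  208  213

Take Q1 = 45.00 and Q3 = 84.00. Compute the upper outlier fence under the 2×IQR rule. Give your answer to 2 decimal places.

162.00

IQR = Q3 − Q1 = 84.00 − 45.00 = 39.00.
Lower fence = Q1 − 2·IQR = 45.00 − 78.00 = -33.00.
Upper fence = Q3 + 2·IQR = 84.00 + 78.00 = 162.00.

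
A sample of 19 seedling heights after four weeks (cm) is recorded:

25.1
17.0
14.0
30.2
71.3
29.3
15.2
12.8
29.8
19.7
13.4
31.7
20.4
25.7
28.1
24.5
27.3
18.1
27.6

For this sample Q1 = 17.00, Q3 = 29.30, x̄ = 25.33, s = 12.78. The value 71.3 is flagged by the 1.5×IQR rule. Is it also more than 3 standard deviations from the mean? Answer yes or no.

z = (71.3 − 25.33) / 12.78 = 3.60.
|z| = 3.60 > 3.

yes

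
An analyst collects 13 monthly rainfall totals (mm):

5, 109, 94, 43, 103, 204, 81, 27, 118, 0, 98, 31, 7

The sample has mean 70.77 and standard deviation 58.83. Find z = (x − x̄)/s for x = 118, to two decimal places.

z = (118 − 70.77) / 58.83 = 0.80.

0.80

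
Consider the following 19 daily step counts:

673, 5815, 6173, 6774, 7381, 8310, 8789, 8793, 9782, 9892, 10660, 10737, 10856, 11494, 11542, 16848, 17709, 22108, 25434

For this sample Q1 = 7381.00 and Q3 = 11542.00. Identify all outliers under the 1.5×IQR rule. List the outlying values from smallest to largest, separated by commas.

IQR = Q3 − Q1 = 11542.00 − 7381.00 = 4161.00.
Lower fence = Q1 − 1.5·IQR = 7381.00 − 6241.50 = 1139.50.
Upper fence = Q3 + 1.5·IQR = 11542.00 + 6241.50 = 17783.50.
673 < 1139.50 → outlier.
22108 > 17783.50 → outlier.
25434 > 17783.50 → outlier.
All remaining values lie within [1139.50, 17783.50].

673, 22108, 25434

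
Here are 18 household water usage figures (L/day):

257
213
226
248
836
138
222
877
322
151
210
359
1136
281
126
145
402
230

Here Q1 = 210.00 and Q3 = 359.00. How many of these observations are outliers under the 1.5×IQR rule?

3

IQR = 149.00; fences at 210.00 − 223.50 = -13.50 and 359.00 + 223.50 = 582.50.
Outside the cutoffs: 836, 877, 1136.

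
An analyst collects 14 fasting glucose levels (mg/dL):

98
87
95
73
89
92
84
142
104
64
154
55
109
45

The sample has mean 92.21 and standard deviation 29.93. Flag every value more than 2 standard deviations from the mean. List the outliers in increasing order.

154

Cutoffs at x̄ ± 2s: 92.21 ± 2·29.93 = [32.35, 152.07].
154: z = 2.06, |z| > 2 → outlier.
Every other value lies within [32.35, 152.07].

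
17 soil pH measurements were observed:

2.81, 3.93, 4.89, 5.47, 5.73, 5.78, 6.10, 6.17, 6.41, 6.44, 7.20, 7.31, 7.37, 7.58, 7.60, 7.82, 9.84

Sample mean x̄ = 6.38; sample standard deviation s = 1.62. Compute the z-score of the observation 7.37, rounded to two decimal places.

0.61

z = (7.37 − 6.38) / 1.62 = 0.61.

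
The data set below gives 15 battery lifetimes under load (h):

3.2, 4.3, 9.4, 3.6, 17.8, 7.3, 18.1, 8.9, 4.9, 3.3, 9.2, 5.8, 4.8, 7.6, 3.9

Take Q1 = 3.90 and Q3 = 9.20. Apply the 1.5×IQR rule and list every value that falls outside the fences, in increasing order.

IQR = Q3 − Q1 = 9.20 − 3.90 = 5.30.
Lower fence = Q1 − 1.5·IQR = 3.90 − 7.95 = -4.05.
Upper fence = Q3 + 1.5·IQR = 9.20 + 7.95 = 17.15.
17.8 > 17.15 → outlier.
18.1 > 17.15 → outlier.
All remaining values lie within [-4.05, 17.15].

17.8, 18.1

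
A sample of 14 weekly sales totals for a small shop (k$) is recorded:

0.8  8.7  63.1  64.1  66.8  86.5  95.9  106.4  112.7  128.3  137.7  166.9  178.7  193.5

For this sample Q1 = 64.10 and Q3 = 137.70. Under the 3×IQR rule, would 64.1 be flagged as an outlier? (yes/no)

IQR = Q3 − Q1 = 137.70 − 64.10 = 73.60.
Lower fence = Q1 − 3·IQR = 64.10 − 220.80 = -156.70.
Upper fence = Q3 + 3·IQR = 137.70 + 220.80 = 358.50.
64.1 lies within [-156.70, 358.50].

no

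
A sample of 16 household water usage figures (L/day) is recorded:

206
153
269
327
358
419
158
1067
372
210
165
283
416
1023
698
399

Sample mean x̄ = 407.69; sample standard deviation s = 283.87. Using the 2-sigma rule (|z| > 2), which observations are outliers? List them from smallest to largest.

Cutoffs at x̄ ± 2s: 407.69 ± 2·283.87 = [-160.05, 975.43].
1023: z = 2.17, |z| > 2 → outlier.
1067: z = 2.32, |z| > 2 → outlier.
Every other value lies within [-160.05, 975.43].

1023, 1067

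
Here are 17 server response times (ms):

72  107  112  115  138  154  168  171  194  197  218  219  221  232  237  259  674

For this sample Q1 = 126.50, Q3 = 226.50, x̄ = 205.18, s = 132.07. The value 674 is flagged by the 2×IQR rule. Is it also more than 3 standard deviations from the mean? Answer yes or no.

z = (674 − 205.18) / 132.07 = 3.55.
|z| = 3.55 > 3.

yes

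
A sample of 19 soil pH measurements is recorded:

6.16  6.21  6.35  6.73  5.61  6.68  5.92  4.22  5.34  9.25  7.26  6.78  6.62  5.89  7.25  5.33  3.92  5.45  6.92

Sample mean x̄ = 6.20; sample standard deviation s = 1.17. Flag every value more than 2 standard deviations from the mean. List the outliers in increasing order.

Cutoffs at x̄ ± 2s: 6.20 ± 2·1.17 = [3.86, 8.54].
9.25: z = 2.61, |z| > 2 → outlier.
Every other value lies within [3.86, 8.54].

9.25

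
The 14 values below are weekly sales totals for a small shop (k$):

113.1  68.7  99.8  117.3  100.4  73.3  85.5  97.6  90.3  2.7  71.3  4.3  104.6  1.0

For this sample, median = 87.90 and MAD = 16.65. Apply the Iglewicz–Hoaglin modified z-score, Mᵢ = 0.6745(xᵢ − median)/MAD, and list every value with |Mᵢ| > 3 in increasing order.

1.0, 2.7, 4.3

|Mᵢ| > 3 ⇔ |xᵢ − 87.90| > 3·16.65/0.6745 = 74.05.
So outliers lie outside [13.85, 161.95].
1.0: M = -3.52 → outlier.
2.7: M = -3.45 → outlier.
4.3: M = -3.39 → outlier.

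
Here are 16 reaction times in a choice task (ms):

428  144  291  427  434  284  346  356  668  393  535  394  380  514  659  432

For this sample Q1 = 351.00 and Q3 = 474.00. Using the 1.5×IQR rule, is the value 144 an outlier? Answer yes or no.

IQR = Q3 − Q1 = 474.00 − 351.00 = 123.00.
Lower fence = Q1 − 1.5·IQR = 351.00 − 184.50 = 166.50.
Upper fence = Q3 + 1.5·IQR = 474.00 + 184.50 = 658.50.
144 lies below the lower fence.

yes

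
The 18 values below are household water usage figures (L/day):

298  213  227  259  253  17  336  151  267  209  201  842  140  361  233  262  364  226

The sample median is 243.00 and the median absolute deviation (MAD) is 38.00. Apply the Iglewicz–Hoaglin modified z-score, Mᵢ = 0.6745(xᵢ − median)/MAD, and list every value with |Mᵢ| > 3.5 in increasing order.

|Mᵢ| > 3.5 ⇔ |xᵢ − 243.00| > 3.5·38.00/0.6745 = 197.18.
So outliers lie outside [45.82, 440.18].
17: M = -4.01 → outlier.
842: M = 10.63 → outlier.

17, 842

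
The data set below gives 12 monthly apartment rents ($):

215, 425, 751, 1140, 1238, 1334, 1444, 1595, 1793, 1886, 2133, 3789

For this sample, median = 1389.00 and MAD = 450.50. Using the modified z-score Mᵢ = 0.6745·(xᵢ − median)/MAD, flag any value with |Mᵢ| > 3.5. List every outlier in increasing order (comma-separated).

|Mᵢ| > 3.5 ⇔ |xᵢ − 1389.00| > 3.5·450.50/0.6745 = 2337.66.
So outliers lie outside [-948.66, 3726.66].
3789: M = 3.59 → outlier.

3789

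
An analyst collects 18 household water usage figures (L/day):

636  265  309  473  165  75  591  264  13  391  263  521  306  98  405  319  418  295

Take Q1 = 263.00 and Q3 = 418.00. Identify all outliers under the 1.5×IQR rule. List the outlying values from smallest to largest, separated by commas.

13

IQR = Q3 − Q1 = 418.00 − 263.00 = 155.00.
Lower fence = Q1 − 1.5·IQR = 263.00 − 232.50 = 30.50.
Upper fence = Q3 + 1.5·IQR = 418.00 + 232.50 = 650.50.
13 < 30.50 → outlier.
All remaining values lie within [30.50, 650.50].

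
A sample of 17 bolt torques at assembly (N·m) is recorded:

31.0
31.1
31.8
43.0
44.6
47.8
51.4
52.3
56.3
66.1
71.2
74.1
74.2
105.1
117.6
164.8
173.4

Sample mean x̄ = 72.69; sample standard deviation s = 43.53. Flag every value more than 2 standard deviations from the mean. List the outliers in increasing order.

164.8, 173.4

Cutoffs at x̄ ± 2s: 72.69 ± 2·43.53 = [-14.37, 159.75].
164.8: z = 2.12, |z| > 2 → outlier.
173.4: z = 2.31, |z| > 2 → outlier.
Every other value lies within [-14.37, 159.75].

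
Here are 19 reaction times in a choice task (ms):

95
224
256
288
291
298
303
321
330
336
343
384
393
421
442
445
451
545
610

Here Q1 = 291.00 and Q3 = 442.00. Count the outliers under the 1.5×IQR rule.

IQR = 151.00; fences at 291.00 − 226.50 = 64.50 and 442.00 + 226.50 = 668.50.
Every value lies within the cutoffs.

0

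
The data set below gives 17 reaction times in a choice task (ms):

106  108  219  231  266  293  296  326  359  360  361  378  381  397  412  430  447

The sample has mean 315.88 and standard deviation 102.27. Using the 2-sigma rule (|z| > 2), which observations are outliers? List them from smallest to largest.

Cutoffs at x̄ ± 2s: 315.88 ± 2·102.27 = [111.34, 520.42].
106: z = -2.05, |z| > 2 → outlier.
108: z = -2.03, |z| > 2 → outlier.
Every other value lies within [111.34, 520.42].

106, 108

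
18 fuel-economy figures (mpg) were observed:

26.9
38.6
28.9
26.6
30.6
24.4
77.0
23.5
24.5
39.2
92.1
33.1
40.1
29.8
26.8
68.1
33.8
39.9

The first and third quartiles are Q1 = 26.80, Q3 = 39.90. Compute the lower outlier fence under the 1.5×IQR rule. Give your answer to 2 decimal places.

7.15

IQR = Q3 − Q1 = 39.90 − 26.80 = 13.10.
Lower fence = Q1 − 1.5·IQR = 26.80 − 19.65 = 7.15.
Upper fence = Q3 + 1.5·IQR = 39.90 + 19.65 = 59.55.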